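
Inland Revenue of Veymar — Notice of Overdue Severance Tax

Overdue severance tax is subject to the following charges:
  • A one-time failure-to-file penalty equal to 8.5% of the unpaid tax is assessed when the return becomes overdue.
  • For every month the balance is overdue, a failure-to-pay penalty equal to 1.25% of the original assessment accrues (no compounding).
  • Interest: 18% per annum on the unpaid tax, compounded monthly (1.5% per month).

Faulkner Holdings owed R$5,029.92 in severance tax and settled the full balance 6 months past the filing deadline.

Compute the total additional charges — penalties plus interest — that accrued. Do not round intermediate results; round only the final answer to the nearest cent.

R$1,274.80

Failure-to-file penalty: 8.5% × R$5,029.92 = R$427.54…
Failure-to-pay penalty: 6 × 1.25% × R$5,029.92 = R$377.24…
Interest: R$5,029.92 × ((1 + 0.015)^6 − 1) = R$5,029.92 × 0.0934433… = R$470.0121…
Penalties + interest = R$804.7872 + R$470.0121… = R$1,274.80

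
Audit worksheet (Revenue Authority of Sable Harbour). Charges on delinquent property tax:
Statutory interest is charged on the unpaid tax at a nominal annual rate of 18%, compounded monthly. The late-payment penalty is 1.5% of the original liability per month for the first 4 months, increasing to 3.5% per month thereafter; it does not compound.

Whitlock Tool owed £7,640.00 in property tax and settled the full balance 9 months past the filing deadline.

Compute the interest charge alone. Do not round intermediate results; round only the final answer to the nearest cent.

£1,095.50

Interest (18%/yr ÷ 12 = 1.5%/month): £7,640.00 × ((1 + 0.015)^9 − 1) = £1,095.4994…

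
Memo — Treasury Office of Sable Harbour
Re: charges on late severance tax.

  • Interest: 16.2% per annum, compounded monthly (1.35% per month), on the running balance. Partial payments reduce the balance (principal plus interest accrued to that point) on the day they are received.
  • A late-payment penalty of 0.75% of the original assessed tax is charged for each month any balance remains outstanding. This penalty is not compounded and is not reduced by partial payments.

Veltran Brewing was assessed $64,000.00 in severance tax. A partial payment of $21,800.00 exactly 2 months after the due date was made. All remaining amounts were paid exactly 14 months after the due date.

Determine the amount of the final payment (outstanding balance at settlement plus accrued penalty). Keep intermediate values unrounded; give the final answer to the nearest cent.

Balance at month 2: $64,000.0000 × (1 + 0.0135)^2 = $65,739.6640
After $21,800.00 payment: $65,739.6640 − $21,800.00 = $43,939.6640
Balance at month 14: $43,939.6640 × (1 + 0.0135)^12 = $51,610.9399…
Penalty: 14 × 0.75% × $64,000.00 = $6,720.00
Final settlement = outstanding balance + penalty = $51,610.9399… + $6,720.00 = $58,330.94

$58,330.94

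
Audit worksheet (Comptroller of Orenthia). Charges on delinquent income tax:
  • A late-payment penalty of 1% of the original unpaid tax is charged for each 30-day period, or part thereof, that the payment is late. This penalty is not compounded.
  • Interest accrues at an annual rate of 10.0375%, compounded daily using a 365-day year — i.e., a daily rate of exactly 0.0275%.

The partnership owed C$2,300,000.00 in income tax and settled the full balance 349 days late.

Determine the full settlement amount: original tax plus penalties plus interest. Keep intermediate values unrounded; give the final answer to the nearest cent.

C$2,807,649.15

Penalty periods: ⌈349/30⌉ = 12; penalty = 12 × 1% × C$2,300,000.00 = C$276,000.00
Interest: C$2,300,000.00 × ((1 + 0.000275)^349 − 1) = C$2,300,000.00 × 0.10071702… = C$231,649.1512…
Total = C$2,300,000.00 + C$276,000.0000 + C$231,649.1512… = C$2,807,649.15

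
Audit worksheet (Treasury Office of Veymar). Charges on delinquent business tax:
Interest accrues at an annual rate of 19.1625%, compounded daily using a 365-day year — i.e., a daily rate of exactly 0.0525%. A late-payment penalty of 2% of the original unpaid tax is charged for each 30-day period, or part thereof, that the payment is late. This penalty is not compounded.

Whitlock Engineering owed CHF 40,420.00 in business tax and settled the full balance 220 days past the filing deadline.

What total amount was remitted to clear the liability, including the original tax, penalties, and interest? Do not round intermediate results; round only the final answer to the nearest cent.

CHF 51,834.63

Penalty periods: ⌈220/30⌉ = 8; penalty = 8 × 2% × CHF 40,420.00 = CHF 6,467.20
Interest: CHF 40,420.00 × ((1 + 0.000525)^220 − 1) = CHF 40,420.00 × 0.12240050… = CHF 4,947.4281…
Total = CHF 40,420.00 + CHF 6,467.2000 + CHF 4,947.4281… = CHF 51,834.63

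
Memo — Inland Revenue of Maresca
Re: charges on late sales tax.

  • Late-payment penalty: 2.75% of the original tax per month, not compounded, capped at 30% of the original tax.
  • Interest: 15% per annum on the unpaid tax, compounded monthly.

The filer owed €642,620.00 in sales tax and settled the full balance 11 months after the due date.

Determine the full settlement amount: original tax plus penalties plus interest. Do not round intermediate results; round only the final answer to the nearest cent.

€929,501.13

Penalty (uncapped): 11 × 2.75% × €642,620.00 = €194,392.55; cap = 30% × €642,620.00 = €192,786.00 → penalty = €192,786.00
Interest (15%/yr ÷ 12 = 1.25%/month): €642,620.00 × ((1 + 0.0125)^11 − 1) = €94,095.1291…
Total = €642,620.00 + €192,786.0000 + €94,095.1291… = €929,501.13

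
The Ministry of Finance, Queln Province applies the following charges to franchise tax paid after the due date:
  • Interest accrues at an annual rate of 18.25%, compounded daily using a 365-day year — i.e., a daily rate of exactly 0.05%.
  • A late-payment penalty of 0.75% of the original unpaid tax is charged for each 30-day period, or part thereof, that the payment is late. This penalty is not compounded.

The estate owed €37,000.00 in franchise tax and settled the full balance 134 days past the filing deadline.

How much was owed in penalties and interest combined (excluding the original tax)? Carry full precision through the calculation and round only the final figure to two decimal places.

€3,950.77

Penalty periods: ⌈134/30⌉ = 5; penalty = 5 × 0.75% × €37,000.00 = €1,387.50
Interest: €37,000.00 × ((1 + 0.0005)^134 − 1) = €37,000.00 × 0.06927757… = €2,563.2702…
Penalties + interest = €1,387.5000 + €2,563.2702… = €3,950.77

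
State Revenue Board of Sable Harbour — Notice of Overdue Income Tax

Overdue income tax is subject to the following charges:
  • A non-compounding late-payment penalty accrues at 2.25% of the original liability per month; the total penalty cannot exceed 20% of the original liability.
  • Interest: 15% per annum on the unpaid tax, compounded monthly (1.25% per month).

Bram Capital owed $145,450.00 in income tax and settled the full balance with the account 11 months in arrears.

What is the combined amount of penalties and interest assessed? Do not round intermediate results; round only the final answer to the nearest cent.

$50,387.40

Penalty (uncapped): 11 × 2.25% × $145,450.00 = $35,998.88…; cap = 20% × $145,450.00 = $29,090.00 → penalty = $29,090.00
Interest: $145,450.00 × ((1 + 0.0125)^11 − 1) = $145,450.00 × 0.1464242… = $21,297.4021…
Penalties + interest = $29,090.0000 + $21,297.4021… = $50,387.40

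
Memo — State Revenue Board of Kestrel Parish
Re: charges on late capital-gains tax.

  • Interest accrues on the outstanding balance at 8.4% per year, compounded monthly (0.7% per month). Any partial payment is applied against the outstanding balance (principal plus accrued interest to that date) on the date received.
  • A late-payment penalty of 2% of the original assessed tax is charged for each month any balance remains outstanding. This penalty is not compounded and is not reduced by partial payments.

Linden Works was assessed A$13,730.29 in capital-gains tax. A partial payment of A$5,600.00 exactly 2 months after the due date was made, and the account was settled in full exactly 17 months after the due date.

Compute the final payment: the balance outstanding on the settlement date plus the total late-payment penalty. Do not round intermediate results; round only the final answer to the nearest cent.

A$13,909.57

Balance at month 2: A$13,730.2900 × (1 + 0.007)^2 = A$13,923.1868…
After A$5,600.00 payment: A$13,923.1868… − A$5,600.00 = A$8,323.1868…
Balance at month 17: A$8,323.1868… × (1 + 0.007)^15 = A$9,241.2709…
Penalty: 17 × 2% × A$13,730.29 = A$4,668.30…
Final settlement = outstanding balance + penalty = A$9,241.2709… + A$4,668.30… = A$13,909.57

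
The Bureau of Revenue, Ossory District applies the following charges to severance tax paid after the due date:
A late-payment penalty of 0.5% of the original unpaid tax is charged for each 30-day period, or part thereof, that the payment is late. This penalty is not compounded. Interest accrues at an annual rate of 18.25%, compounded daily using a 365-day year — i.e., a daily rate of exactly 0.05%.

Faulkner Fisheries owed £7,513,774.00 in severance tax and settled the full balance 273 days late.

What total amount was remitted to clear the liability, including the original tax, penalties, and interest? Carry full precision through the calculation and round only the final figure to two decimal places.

Penalty periods: ⌈273/30⌉ = 10; penalty = 10 × 0.5% × £7,513,774.00 = £375,688.70
Interest: £7,513,774.00 × ((1 + 0.0005)^273 − 1) = £7,513,774.00 × 0.14621578… = £1,098,632.2926…
Total = £7,513,774.00 + £375,688.7000 + £1,098,632.2926… = £8,988,094.99

£8,988,094.99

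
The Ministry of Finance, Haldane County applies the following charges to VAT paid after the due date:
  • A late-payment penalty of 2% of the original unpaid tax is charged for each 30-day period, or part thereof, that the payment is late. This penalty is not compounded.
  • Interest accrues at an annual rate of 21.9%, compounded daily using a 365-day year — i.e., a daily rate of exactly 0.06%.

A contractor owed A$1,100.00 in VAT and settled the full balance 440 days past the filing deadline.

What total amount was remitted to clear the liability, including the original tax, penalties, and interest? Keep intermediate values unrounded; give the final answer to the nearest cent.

Penalty periods: ⌈440/30⌉ = 15; penalty = 15 × 2% × A$1,100.00 = A$330.00
Interest: A$1,100.00 × ((1 + 0.0006)^440 − 1) = A$1,100.00 × 0.30202511… = A$332.2276…
Total = A$1,100.00 + A$330.0000 + A$332.2276… = A$1,762.23

A$1,762.23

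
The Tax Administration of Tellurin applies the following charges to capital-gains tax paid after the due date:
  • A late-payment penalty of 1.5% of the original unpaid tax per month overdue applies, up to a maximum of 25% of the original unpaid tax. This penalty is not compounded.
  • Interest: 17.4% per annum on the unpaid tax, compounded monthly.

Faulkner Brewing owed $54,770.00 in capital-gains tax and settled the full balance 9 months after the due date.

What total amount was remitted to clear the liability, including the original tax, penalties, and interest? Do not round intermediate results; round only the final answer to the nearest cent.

$69,740.32

Penalty: 9 × 1.5% × $54,770.00 = $7,393.95 (below the 25% cap of $13,692.50)
Interest (17.4%/yr ÷ 12 = 1.45%/month): $54,770.00 × ((1 + 0.0145)^9 − 1) = $7,576.3744…
Total = $54,770.00 + $7,393.9500 + $7,576.3744… = $69,740.32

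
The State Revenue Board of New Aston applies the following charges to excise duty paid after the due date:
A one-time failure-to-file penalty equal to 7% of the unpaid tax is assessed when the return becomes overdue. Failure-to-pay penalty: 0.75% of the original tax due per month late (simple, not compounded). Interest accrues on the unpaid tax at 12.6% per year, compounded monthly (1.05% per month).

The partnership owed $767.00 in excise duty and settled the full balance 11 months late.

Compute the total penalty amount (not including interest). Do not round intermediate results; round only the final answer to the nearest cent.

$116.97

Failure-to-file penalty: 7% × $767.00 = $53.69
Failure-to-pay penalty = 0.75% × $767.00 × 11 mo = $63.28…
Total penalty = $53.69 + $63.28… = $116.97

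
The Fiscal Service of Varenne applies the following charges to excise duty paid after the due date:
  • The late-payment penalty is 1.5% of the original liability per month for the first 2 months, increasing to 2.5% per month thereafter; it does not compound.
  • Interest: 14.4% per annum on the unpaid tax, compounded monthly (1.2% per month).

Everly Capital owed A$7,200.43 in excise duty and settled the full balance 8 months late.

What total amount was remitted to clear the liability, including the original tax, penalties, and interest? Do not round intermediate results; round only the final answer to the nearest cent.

Penalty, months 1–2: 2 × 1.5% × A$7,200.43 = A$216.01…
Penalty, months 3–8: 6 × 2.5% × A$7,200.43 = A$1,080.06…
Interest: A$7,200.43 × ((1 + 0.012)^8 − 1) = A$7,200.43 × 0.1001302… = A$720.9807…
Total = A$7,200.43 + A$1,296.0774 + A$720.9807… = A$9,217.49

A$9,217.49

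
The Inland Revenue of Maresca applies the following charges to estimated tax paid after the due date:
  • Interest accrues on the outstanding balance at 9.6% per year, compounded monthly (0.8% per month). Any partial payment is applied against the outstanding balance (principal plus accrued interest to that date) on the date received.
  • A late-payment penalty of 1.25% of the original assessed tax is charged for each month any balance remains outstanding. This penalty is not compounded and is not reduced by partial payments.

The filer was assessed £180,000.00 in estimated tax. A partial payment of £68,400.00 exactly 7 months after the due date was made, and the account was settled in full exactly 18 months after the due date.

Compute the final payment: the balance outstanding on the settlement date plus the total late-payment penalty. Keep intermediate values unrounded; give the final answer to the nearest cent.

£173,594.23

Balance at month 7: £180,000.0000 × (1 + 0.008)^7 = £190,325.1715…
After £68,400.00 payment: £190,325.1715… − £68,400.00 = £121,925.1715…
Balance at month 18: £121,925.1715… × (1 + 0.008)^11 = £133,094.2301…
Penalty: 18 × 1.25% × £180,000.00 = £40,500.00
Final settlement = outstanding balance + penalty = £133,094.2301… + £40,500.00 = £173,594.23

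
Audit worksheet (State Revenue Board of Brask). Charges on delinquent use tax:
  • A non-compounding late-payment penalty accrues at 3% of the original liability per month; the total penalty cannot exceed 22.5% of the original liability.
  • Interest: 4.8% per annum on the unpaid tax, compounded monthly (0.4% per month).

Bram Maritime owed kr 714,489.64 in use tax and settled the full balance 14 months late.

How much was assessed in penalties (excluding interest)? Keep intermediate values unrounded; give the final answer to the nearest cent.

kr 160,760.17

Penalty (uncapped): 14 × 3% × kr 714,489.64 = kr 300,085.65…; cap = 22.5% × kr 714,489.64 = kr 160,760.17… → penalty = kr 160,760.17…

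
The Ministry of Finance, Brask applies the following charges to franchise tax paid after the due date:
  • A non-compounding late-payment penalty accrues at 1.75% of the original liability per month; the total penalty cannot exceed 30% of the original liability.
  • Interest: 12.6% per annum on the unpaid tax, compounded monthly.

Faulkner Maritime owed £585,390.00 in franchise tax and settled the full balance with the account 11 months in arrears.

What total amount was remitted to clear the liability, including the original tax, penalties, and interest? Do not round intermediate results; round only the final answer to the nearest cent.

Penalty: 11 × 1.75% × £585,390.00 = £112,687.58… (below the 30% cap of £175,617.00)
Interest (12.6%/yr ÷ 12 = 1.05%/month): £585,390.00 × ((1 + 0.0105)^11 − 1) = £71,276.4008…
Total = £585,390.00 + £112,687.5750 + £71,276.4008… = £769,353.98

£769,353.98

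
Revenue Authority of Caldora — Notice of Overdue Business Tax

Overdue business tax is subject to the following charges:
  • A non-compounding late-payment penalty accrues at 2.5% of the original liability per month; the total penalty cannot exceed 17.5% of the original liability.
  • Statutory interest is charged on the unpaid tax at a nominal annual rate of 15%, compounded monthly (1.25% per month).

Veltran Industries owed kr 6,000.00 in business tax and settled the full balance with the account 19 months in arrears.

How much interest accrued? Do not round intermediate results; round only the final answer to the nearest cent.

Interest: kr 6,000.00 × ((1 + 0.0125)^19 − 1) = kr 6,000.00 × 0.2662096… = kr 1,597.2577…

kr 1,597.26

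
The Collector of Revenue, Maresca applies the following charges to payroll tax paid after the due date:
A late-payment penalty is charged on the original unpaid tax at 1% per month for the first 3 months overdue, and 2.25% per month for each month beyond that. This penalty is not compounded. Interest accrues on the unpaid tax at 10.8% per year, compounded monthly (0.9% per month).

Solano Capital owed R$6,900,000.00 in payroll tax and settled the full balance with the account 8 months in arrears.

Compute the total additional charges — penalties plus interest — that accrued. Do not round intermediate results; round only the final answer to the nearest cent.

R$1,495,984.08

Penalty, months 1–3: 3 × 1% × R$6,900,000.00 = R$207,000.00
Penalty, months 4–8: 5 × 2.25% × R$6,900,000.00 = R$776,250.00
Interest: R$6,900,000.00 × ((1 + 0.009)^8 − 1) = R$6,900,000.00 × 0.0743093… = R$512,734.0775…
Penalties + interest = R$983,250.0000 + R$512,734.0775… = R$1,495,984.08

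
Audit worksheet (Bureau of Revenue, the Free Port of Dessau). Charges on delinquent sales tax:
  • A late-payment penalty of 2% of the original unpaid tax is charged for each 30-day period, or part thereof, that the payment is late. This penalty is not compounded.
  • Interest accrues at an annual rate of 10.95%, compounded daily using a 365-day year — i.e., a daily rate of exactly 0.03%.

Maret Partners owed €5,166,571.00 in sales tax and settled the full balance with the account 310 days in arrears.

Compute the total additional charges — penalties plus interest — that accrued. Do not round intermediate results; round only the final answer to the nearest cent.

€1,640,109.51

Penalty periods: ⌈310/30⌉ = 11; penalty = 11 × 2% × €5,166,571.00 = €1,136,645.62
Interest: €5,166,571.00 × ((1 + 0.0003)^310 − 1) = €5,166,571.00 × 0.09744643… = €503,463.8933…
Penalties + interest = €1,136,645.6200 + €503,463.8933… = €1,640,109.51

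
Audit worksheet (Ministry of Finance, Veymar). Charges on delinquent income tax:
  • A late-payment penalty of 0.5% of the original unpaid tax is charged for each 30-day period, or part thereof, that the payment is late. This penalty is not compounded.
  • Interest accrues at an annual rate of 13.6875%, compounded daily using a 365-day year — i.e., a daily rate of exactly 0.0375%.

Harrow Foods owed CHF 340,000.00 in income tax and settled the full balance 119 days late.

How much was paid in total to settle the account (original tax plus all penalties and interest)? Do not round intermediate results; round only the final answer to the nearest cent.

CHF 362,313.15

Penalty periods: ⌈119/30⌉ = 4; penalty = 4 × 0.5% × CHF 340,000.00 = CHF 6,800.00
Interest: CHF 340,000.00 × ((1 + 0.000375)^119 − 1) = CHF 340,000.00 × 0.04562693… = CHF 15,513.1549…
Total = CHF 340,000.00 + CHF 6,800.0000 + CHF 15,513.1549… = CHF 362,313.15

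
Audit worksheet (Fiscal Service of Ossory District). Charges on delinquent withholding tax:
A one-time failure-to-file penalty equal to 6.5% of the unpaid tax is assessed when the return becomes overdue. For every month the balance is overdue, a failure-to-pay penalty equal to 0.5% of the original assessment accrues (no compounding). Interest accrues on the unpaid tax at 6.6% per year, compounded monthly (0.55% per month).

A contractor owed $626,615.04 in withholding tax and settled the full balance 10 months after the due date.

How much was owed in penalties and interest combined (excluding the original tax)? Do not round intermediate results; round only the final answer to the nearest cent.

Failure-to-file penalty: 6.5% × $626,615.04 = $40,729.98…
Failure-to-pay penalty: 10 × 0.5% × $626,615.04 = $31,330.75…
Interest: $626,615.04 × ((1 + 0.0055)^10 − 1) = $626,615.04 × 0.0563814… = $35,329.4385…
Penalties + interest = $72,060.7296 + $35,329.4385… = $107,390.17

$107,390.17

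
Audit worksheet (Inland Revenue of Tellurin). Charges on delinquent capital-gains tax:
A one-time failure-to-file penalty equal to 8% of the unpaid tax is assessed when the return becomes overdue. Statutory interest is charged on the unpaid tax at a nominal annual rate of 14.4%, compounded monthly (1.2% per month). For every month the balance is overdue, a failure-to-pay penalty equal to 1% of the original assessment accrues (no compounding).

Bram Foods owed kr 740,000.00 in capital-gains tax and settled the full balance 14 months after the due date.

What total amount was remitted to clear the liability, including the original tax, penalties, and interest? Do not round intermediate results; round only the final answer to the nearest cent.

kr 1,037,298.15

Failure-to-file penalty: 8% × kr 740,000.00 = kr 59,200.00
Failure-to-pay penalty = 1% × kr 740,000.00 × 14 mo = kr 103,600.00
Interest: kr 740,000.00 × ((1 + 0.012)^14 − 1) = kr 740,000.00 × 0.1817543… = kr 134,498.1494…
Total = kr 740,000.00 + kr 162,800.0000 + kr 134,498.1494… = kr 1,037,298.15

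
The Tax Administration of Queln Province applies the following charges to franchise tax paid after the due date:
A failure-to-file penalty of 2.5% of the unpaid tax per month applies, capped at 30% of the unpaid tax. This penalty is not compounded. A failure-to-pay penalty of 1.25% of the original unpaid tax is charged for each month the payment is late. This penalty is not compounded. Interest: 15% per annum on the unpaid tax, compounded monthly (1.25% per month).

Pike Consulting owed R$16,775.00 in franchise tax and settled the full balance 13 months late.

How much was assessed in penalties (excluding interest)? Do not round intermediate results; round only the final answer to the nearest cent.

R$7,758.44

Failure-to-file: 13 × 2.5% × R$16,775.00 = R$5,451.88…, capped at 30% × R$16,775.00 = R$5,032.50
Failure-to-pay penalty: 13 × 1.25% × R$16,775.00 = R$2,725.94…
Total penalty = R$5,032.50 + R$2,725.94… = R$7,758.44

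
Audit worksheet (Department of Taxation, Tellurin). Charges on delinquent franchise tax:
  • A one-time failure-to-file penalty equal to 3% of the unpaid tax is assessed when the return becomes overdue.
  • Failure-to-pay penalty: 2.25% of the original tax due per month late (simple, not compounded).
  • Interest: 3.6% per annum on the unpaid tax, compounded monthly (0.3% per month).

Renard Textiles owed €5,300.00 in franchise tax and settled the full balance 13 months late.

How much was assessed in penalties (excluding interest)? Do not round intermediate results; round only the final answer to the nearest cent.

€1,709.25

Failure-to-file penalty: 3% × €5,300.00 = €159.00
Failure-to-pay penalty: 13 × 2.25% × €5,300.00 = €1,550.25
Total penalty = €159.00 + €1,550.25 = €1,709.25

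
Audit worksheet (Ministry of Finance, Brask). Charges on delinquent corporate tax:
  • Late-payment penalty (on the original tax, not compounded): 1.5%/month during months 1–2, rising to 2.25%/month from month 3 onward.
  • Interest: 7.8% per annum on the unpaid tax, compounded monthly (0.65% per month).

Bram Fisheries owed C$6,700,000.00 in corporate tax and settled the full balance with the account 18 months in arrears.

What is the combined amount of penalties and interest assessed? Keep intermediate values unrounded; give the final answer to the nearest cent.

Penalty, months 1–2: 2 × 1.5% × C$6,700,000.00 = C$201,000.00
Penalty, months 3–18: 16 × 2.25% × C$6,700,000.00 = C$2,412,000.00
Interest: C$6,700,000.00 × ((1 + 0.0065)^18 − 1) = C$6,700,000.00 × 0.1236939… = C$828,749.1777…
Penalties + interest = C$2,613,000.0000 + C$828,749.1777… = C$3,441,749.18

C$3,441,749.18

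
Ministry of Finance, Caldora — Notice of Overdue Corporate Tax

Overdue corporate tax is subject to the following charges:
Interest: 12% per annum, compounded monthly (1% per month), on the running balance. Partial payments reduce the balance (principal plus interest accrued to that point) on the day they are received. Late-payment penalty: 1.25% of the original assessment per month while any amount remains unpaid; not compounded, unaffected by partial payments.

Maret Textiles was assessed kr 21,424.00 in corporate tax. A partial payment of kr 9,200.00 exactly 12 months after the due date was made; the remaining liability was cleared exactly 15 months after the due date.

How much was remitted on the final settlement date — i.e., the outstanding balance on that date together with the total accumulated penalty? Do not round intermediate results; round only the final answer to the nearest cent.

Balance at month 12: kr 21,424.0000 × (1 + 0.01)^12 = kr 24,141.0994…
After kr 9,200.00 payment: kr 24,141.0994… − kr 9,200.00 = kr 14,941.0994…
Balance at month 15: kr 14,941.0994… × (1 + 0.01)^3 = kr 15,393.8297…
Penalty: 15 × 1.25% × kr 21,424.00 = kr 4,017.00
Final settlement = outstanding balance + penalty = kr 15,393.8297… + kr 4,017.00 = kr 19,410.83

kr 19,410.83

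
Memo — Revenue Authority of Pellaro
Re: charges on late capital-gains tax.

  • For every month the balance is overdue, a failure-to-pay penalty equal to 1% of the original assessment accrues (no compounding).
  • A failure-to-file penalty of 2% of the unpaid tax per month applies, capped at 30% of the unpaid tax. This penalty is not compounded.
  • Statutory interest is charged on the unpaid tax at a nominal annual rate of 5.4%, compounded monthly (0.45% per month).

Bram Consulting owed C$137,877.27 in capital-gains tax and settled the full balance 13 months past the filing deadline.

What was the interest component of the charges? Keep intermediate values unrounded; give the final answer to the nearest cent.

Interest: C$137,877.27 × ((1 + 0.0045)^13 − 1) = C$137,877.27 × 0.0601059… = C$8,287.2315…

C$8,287.23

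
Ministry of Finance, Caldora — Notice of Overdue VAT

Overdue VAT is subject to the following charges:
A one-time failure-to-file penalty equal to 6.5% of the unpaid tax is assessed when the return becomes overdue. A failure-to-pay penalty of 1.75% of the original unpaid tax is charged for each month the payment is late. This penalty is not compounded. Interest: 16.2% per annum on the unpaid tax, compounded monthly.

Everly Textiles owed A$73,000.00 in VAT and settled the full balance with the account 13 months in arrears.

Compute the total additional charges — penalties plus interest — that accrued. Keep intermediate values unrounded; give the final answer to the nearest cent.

A$35,254.88

Failure-to-file penalty: 6.5% × A$73,000.00 = A$4,745.00
Failure-to-pay penalty = 1.75% × A$73,000.00 × 13 mo = A$16,607.50
Interest (16.2%/yr ÷ 12 = 1.35%/month): A$73,000.00 × ((1 + 0.0135)^13 − 1) = A$13,902.3758…
Penalties + interest = A$21,352.5000 + A$13,902.3758… = A$35,254.88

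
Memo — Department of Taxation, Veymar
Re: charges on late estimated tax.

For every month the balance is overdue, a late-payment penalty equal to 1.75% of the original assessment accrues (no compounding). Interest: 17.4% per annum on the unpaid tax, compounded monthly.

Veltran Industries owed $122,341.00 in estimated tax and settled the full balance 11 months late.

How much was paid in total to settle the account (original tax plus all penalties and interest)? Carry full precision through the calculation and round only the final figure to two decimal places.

$166,883.11

Late-payment penalty = 1.75% × $122,341.00 × 11 mo = $23,550.64…
Interest (17.4%/yr ÷ 12 = 1.45%/month): $122,341.00 × ((1 + 0.0145)^11 − 1) = $20,991.4720…
Total = $122,341.00 + $23,550.6425 + $20,991.4720… = $166,883.11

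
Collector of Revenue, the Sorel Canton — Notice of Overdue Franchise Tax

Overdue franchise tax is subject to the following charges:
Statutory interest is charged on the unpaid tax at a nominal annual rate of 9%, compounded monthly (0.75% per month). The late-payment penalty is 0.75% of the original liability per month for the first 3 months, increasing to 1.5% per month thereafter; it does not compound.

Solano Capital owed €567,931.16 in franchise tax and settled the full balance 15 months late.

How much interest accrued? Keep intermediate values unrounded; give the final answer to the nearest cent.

Interest: €567,931.16 × ((1 + 0.0075)^15 − 1) = €567,931.16 × 0.1186026… = €67,358.1089…

€67,358.11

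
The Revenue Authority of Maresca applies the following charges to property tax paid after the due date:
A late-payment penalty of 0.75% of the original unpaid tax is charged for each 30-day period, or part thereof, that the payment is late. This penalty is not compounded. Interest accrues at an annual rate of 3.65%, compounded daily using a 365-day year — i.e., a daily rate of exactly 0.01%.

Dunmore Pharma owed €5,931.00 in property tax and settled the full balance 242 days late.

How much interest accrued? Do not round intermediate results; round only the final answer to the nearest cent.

Interest: €5,931.00 × ((1 + 0.0001)^242 − 1) = €5,931.00 × 0.02449396… = €145.2737…

€145.27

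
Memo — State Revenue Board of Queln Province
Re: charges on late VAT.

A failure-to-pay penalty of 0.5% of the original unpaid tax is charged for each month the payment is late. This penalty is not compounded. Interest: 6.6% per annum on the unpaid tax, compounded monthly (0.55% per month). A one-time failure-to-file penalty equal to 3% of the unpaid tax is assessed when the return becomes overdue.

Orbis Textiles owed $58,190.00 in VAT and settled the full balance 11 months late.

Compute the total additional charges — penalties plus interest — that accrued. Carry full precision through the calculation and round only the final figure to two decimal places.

$8,565.07

Failure-to-file penalty: 3% × $58,190.00 = $1,745.70
Failure-to-pay penalty: 11 × 0.5% × $58,190.00 = $3,200.45
Interest: $58,190.00 × ((1 + 0.0055)^11 − 1) = $58,190.00 × 0.0621915… = $3,618.9237…
Penalties + interest = $4,946.1500 + $3,618.9237… = $8,565.07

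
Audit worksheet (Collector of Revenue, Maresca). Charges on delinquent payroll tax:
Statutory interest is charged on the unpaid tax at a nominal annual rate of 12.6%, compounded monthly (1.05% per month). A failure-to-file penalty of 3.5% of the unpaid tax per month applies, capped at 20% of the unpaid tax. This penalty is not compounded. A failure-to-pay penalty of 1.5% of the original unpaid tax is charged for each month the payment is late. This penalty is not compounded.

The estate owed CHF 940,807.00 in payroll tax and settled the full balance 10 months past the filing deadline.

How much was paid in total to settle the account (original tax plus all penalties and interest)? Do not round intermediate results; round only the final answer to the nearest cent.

Failure-to-file: 10 × 3.5% × CHF 940,807.00 = CHF 329,282.45, capped at 20% × CHF 940,807.00 = CHF 188,161.40
Failure-to-pay penalty: 10 × 1.5% × CHF 940,807.00 = CHF 141,121.05
Interest: CHF 940,807.00 × ((1 + 0.0105)^10 − 1) = CHF 940,807.00 × 0.1101028… = CHF 103,585.4379…
Total = CHF 940,807.00 + CHF 329,282.4500 + CHF 103,585.4379… = CHF 1,373,674.89

CHF 1,373,674.89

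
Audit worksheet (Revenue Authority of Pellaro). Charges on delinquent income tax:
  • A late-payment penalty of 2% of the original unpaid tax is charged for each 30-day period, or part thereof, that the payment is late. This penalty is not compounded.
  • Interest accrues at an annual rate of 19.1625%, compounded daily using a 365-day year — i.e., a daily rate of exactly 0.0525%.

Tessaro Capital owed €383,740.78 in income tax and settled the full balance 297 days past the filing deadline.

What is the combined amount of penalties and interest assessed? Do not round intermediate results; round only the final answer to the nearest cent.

Penalty periods: ⌈297/30⌉ = 10; penalty = 10 × 2% × €383,740.78 = €76,748.16…
Interest: €383,740.78 × ((1 + 0.000525)^297 − 1) = €383,740.78 × 0.16869073… = €64,733.5105…
Penalties + interest = €76,748.1560 + €64,733.5105… = €141,481.67

€141,481.67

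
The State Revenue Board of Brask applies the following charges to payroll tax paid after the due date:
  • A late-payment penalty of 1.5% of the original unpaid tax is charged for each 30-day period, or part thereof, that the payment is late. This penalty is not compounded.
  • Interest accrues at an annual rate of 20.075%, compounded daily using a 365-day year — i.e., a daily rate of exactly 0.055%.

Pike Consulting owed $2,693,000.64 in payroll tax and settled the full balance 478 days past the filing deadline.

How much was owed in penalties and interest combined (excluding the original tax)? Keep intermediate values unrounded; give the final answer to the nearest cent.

Penalty periods: ⌈478/30⌉ = 16; penalty = 16 × 1.5% × $2,693,000.64 = $646,320.15…
Interest: $2,693,000.64 × ((1 + 0.00055)^478 − 1) = $2,693,000.64 × 0.30060264… = $809,523.1114…
Penalties + interest = $646,320.1536 + $809,523.1114… = $1,455,843.27

$1,455,843.27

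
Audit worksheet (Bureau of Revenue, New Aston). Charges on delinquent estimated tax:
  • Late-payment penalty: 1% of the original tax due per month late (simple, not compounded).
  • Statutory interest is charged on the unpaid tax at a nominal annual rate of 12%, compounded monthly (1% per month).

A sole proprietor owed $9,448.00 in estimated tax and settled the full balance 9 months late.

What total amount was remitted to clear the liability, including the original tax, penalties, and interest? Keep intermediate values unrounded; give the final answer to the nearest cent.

$11,183.46

Late-payment penalty: 9 × 1% × $9,448.00 = $850.32
Interest: $9,448.00 × ((1 + 0.01)^9 − 1) = $9,448.00 × 0.0936853… = $885.1385…
Total = $9,448.00 + $850.3200 + $885.1385… = $11,183.46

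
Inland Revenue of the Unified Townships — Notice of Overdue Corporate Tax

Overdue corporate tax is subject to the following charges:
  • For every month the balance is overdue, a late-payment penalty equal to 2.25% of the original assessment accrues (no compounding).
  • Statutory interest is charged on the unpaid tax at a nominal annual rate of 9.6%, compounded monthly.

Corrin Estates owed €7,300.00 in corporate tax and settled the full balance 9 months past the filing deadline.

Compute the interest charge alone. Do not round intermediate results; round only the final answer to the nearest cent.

€542.74

Interest (9.6%/yr ÷ 12 = 0.8%/month): €7,300.00 × ((1 + 0.008)^9 − 1) = €542.7370…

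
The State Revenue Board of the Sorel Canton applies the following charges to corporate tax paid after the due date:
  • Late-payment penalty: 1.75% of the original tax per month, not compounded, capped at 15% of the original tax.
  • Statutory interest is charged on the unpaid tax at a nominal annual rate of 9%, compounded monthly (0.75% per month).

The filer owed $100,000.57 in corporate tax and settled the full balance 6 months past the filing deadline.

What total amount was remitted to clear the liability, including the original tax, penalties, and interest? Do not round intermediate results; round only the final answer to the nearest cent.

Penalty: 6 × 1.75% × $100,000.57 = $10,500.06… (below the 15% cap of $15,000.09…)
Interest: $100,000.57 × ((1 + 0.0075)^6 − 1) = $100,000.57 × 0.0458522… = $4,585.2496…
Total = $100,000.57 + $10,500.0599… + $4,585.2496… = $115,085.88

$115,085.88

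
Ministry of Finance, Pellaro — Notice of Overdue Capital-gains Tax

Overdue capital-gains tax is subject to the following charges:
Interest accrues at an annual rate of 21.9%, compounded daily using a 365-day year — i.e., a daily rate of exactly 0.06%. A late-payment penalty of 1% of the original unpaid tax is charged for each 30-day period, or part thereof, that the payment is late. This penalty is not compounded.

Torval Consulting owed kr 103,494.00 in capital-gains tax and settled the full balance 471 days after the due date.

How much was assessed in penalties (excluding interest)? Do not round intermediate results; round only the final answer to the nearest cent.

Penalty periods: ⌈471/30⌉ = 16; penalty = 16 × 1% × kr 103,494.00 = kr 16,559.04

kr 16,559.04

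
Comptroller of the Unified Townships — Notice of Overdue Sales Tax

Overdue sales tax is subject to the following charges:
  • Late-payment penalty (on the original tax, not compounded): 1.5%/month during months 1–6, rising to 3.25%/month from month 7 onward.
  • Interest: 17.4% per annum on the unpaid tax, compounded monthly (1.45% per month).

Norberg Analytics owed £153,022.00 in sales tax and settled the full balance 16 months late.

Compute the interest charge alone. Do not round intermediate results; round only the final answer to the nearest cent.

Interest: £153,022.00 × ((1 + 0.0145)^16 − 1) = £153,022.00 × 0.2590206… = £39,635.8440…

£39,635.84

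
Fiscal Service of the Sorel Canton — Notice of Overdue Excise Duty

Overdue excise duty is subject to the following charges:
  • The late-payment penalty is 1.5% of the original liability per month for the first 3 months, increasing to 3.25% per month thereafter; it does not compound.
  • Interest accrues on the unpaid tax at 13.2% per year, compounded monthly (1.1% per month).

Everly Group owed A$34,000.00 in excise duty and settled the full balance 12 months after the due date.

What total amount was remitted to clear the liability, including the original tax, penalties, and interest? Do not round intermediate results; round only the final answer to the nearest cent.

Penalty, months 1–3: 3 × 1.5% × A$34,000.00 = A$1,530.00
Penalty, months 4–12: 9 × 3.25% × A$34,000.00 = A$9,945.00
Interest: A$34,000.00 × ((1 + 0.011)^12 − 1) = A$34,000.00 × 0.1402862… = A$4,769.7307…
Total = A$34,000.00 + A$11,475.0000 + A$4,769.7307… = A$50,244.73

A$50,244.73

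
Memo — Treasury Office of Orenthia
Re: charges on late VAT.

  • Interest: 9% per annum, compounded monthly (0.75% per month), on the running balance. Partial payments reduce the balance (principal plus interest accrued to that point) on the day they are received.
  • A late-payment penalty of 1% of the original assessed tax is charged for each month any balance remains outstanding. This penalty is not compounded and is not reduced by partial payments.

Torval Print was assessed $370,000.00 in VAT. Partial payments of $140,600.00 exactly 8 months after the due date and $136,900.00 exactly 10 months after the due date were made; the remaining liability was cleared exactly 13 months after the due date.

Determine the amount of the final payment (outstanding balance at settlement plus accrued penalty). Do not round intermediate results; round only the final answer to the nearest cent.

Balance at month 8: $370,000.0000 × (1 + 0.0075)^8 = $392,791.5737…
After $140,600.00 payment: $392,791.5737… − $140,600.00 = $252,191.5737…
Balance at month 10: $252,191.5737… × (1 + 0.0075)^2 = $255,988.6331…
After $136,900.00 payment: $255,988.6331… − $136,900.00 = $119,088.6331…
Balance at month 13: $119,088.6331… × (1 + 0.0075)^3 = $121,788.2738…
Penalty: 13 × 1% × $370,000.00 = $48,100.00
Final settlement = outstanding balance + penalty = $121,788.2738… + $48,100.00 = $169,888.27

$169,888.27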